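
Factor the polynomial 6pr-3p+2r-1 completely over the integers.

Group as (6pr-3p) + (2r-1) = 3p(2r-1) + (2r-1).
Both groups share the factor (2r-1).

(2r-1)(3p+1)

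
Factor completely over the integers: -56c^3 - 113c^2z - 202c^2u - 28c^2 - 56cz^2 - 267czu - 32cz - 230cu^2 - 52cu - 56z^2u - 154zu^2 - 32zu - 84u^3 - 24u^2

Group: 8c(-7c^2 - 8cz - 13cu - 8zu - 6u^2) + (7z + 14u + 4)(-7c^2 - 8cz - 13cu - 8zu - 6u^2); both groups contain (-7c^2 - 8cz - 13cu - 8zu - 6u^2), so (8c + 7z + 14u + 4) is a factor with cofactor -7c^2 - 8cz - 13cu - 8zu - 6u^2.
The cofactor groups again: -7c^2 - 8cz - 13cu - 8zu - 6u^2 = -c(7c + 8z + 6u) - u(7c + 8z + 6u); both groups contain (7c + 8z + 6u), giving -(c + u)(7c + 8z + 6u).

-(7c + 8z + 6u)(8c + 7z + 14u + 4)(c + u)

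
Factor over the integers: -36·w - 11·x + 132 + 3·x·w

Group as (3·x·w - 11·x) + (-36·w + 132) = x·(3·w - 11) - 12·(3·w - 11).
Both groups share the factor (3·w - 11).

(3·w - 11)·(x - 12)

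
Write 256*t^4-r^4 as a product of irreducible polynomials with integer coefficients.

Write as (16*t^2)² − (r^2)², then factor 16*t^2-r^2 once more.

(4*t-r)*(4*t+r)*(16*t^2+r^2)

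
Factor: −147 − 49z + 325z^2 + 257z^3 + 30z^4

Among the possible rational roots, z = −7 is a root, so (z + 7) divides it; the quotient is 30z^3 + 47z^2 − 4z − 21.
Next, z = −1 is a root, so (z + 1) divides it; the quotient is 30z^2 + 17z − 21.
The remaining quadratic factors as (6z + 7)(5z − 3).

(5z − 3)(6z + 7)(z + 1)(z + 7)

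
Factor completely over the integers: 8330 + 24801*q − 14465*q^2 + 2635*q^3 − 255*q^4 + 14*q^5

Trying the rational-root candidates, q = 7/2 is a root, giving the factor (2*q − 7) and quotient 7*q^4 − 103*q^3 + 957*q^2 − 3883*q − 1190.
Continuing, q = −2/7 is a root, so (7*q + 2) divides it; the quotient is q^3 − 15*q^2 + 141*q − 595.
Then q = 7 is a root, so (q − 7) divides it; the quotient is q^2 − 8*q + 85.
The quadratic q^2 − 8*q + 85 has discriminant −276 < 0 and is irreducible over ℤ.

(2*q − 7)*(7*q + 2)*(q − 7)*(q^2 − 8*q + 85)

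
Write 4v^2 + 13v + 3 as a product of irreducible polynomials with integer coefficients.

Need a pair with product 4·3 = 12 and sum 13: that's 1 and 12.
Split the middle term: 4v^2 + v + 12v + 3 = v(4v + 1) + 3(4v + 1).

(4v + 1)(v + 3)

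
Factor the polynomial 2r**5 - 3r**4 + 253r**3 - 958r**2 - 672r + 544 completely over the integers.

Testing divisors of the constant over divisors of the leading coefficient, r = 1/2 is a root, so (2r - 1) is a factor; dividing leaves r**4 - r**3 + 126r**2 - 416r - 544.
Next, r = -1 is a root, so (r + 1) divides it; the quotient is r**3 - 2r**2 + 128r - 544.
Then r = 4 is a root, so (r - 4) divides it; the quotient is r**2 + 2r + 136.
The quadratic r**2 + 2r + 136 has discriminant -540 < 0 and is irreducible over ℤ.

(2r - 1)(r + 1)(r - 4)(r**2 + 2r + 136)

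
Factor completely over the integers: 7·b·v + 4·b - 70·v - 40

(7·v + 4)·(b - 10)

Group as (7·b·v + 4·b) + (-70·v - 40) = b·(7·v + 4) - 10·(7·v + 4).
Both groups share the factor (7·v + 4).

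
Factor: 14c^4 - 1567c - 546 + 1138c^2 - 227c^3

(2c - 13)(7c + 2)(c - 3)(c - 7)

Trying the rational-root candidates, c = 13/2 is a root, so (2c - 13) is a factor; dividing leaves 7c^3 - 68c^2 + 127c + 42.
Continuing, c = -2/7 is a root, giving the factor (7c + 2) and quotient c^2 - 10c + 21.
The remaining quadratic factors as (c - 3)(c - 7).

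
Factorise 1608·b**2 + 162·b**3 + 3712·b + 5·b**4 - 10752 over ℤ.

(5·b - 8)·(b + 12)·(b + 14)·(b + 8)

Testing divisors of the constant over divisors of the leading coefficient, b = 8/5 is a root, so (5·b - 8) is a factor; dividing leaves b**3 + 34·b**2 + 376·b + 1344.
Next, b = -12 is a root, so (b + 12) is a factor; dividing leaves b**2 + 22·b + 112.
The remaining quadratic factors as (b + 8)(b + 14).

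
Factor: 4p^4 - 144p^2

4p^2(p + 6)(p - 6)

Pull out the common factor 4p^2; p^2 - 36 is a difference of squares.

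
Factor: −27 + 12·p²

3·(2·p + 3)·(2·p − 3)

Pull out the common factor 3; 4·p² − 9 is a difference of squares.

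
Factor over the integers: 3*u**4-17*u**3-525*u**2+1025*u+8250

(3*u+10)*(u+11)*(u-15)*(u-5)

Testing divisors of the constant over divisors of the leading coefficient, u = 15 is a root, so (u-15) is a factor; dividing leaves 3*u**3+28*u**2-105*u-550.
Then u = -10/3 is a root, so (3*u+10) divides it; the quotient is u**2+6*u-55.
The remaining quadratic factors as (u-5)(u+11).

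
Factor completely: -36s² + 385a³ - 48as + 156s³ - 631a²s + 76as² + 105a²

(11a - 13s + 3)(5a + 2s)(7a - 6s)

Group: 11a(35a² - 16as - 12s²) + (-13s + 3)(35a² - 16as - 12s²); both groups contain (35a² - 16as - 12s²), so (11a - 13s + 3) is a factor with cofactor 35a² - 16as - 12s².
The cofactor groups again: 35a² - 16as - 12s² = 5a(7a - 6s) + 2s(7a - 6s); both groups contain (7a - 6s), giving (5a + 2s)(7a - 6s).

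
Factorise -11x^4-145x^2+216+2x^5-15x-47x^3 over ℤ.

(2x+3)(x-1)(x-9)(x^2+3x+8)

Among the possible rational roots, x = -3/2 is a root, so (2x+3) is a factor; dividing leaves x^4-7x^3-13x^2-53x+72.
Next, x = 9 is a root, giving the factor (x-9) and quotient x^3+2x^2+5x-8.
Then x = 1 is a root, giving the factor (x-1) and quotient x^2+3x+8.
The quadratic x^2+3x+8 has discriminant -23 < 0 and is irreducible over ℤ.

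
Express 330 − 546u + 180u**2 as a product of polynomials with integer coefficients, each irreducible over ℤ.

6(5u − 11)(6u − 5)

Pull out the common factor 6, then factor the remaining trinomial.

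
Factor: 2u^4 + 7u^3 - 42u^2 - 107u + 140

By the rational root theorem, u = 4 is a root, so (u - 4) is a factor; dividing leaves 2u^3 + 15u^2 + 18u - 35.
Continuing, u = -5 is a root, giving the factor (u + 5) and quotient 2u^2 + 5u - 7.
The remaining quadratic factors as (u - 1)(2u + 7).

(2u + 7)(u + 5)(u - 1)(u - 4)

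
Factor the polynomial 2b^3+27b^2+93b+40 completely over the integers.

Among the possible rational roots, b = -5 is a root, so (b+5) is a factor; dividing leaves 2b^2+17b+8.
The remaining quadratic factors as (2b+1)(b+8).

(2b+1)(b+5)(b+8)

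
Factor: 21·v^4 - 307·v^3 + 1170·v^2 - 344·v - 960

(3·v - 4)·(7·v + 5)·(v - 6)·(v - 8)

Trying the rational-root candidates, v = 6 is a root, so (v - 6) divides it; the quotient is 21·v^3 - 181·v^2 + 84·v + 160.
Next, v = 4/3 is a root, giving the factor (3·v - 4) and quotient 7·v^2 - 51·v - 40.
The remaining quadratic factors as (v - 8)(7·v + 5).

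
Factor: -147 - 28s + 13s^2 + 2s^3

(2s - 7)(s + 3)(s + 7)

Among the possible rational roots, s = -3 is a root, so (s + 3) divides it; the quotient is 2s^2 + 7s - 49.
The remaining quadratic factors as (s + 7)(2s - 7).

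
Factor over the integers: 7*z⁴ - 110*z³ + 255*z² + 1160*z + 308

Trying the rational-root candidates, z = -2/7 is a root, so (7*z + 2) divides it; the quotient is z³ - 16*z² + 41*z + 154.
Then z = -2 is a root, so (z + 2) is a factor; dividing leaves z² - 18*z + 77.
The remaining quadratic factors as (z - 11)(z - 7).

(7*z + 2)*(z + 2)*(z - 11)*(z - 7)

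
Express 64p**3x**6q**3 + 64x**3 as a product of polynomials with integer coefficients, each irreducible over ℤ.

64x**3(pxq + 1)(p**2x**2q**2 - pxq + 1)

Factor out 64x**3 first: what remains is p**3x**3q**3 + 1.
Recognize a sum of cubes with the parts 1 and pxq.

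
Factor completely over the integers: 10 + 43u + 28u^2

(4u + 5)(7u + 2)

Need a pair with product 28·10 = 280 and sum 43: that's 8 and 35.
Split the middle term: 28u^2 + 8u + 35u + 10 = 4u(7u + 2) + 5(7u + 2).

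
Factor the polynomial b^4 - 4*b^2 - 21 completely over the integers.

(b^2 + 3)*(b^2 - 7)

Substitute u = b^2 to get a quadratic in u, then factor.
b^2 + 3 is irreducible over ℤ (always positive, so no real roots).
b^2 - 7 is irreducible over ℤ (7 is not a perfect square).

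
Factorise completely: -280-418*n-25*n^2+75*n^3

Testing divisors of the constant over divisors of the leading coefficient, n = -4/5 is a root, giving the factor (5*n+4) and quotient 15*n^2-17*n-70.
The remaining quadratic factors as (3*n+5)(5*n-14).

(3*n+5)*(5*n+4)*(5*n-14)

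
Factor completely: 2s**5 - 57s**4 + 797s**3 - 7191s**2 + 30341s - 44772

Trying the rational-root candidates, s = 7/2 is a root, giving the factor (2s - 7) and quotient s**4 - 25s**3 + 311s**2 - 2507s + 6396.
Then s = 4 is a root, so (s - 4) is a factor; dividing leaves s**3 - 21s**2 + 227s - 1599.
Continuing, s = 13 is a root, so (s - 13) divides it; the quotient is s**2 - 8s + 123.
The quadratic s**2 - 8s + 123 has discriminant -428 < 0 and is irreducible over ℤ.

(2s - 7)(s - 13)(s - 4)(s**2 - 8s + 123)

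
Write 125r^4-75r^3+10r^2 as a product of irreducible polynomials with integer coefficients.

5r^2(5r-1)(5r-2)

Pull out the common factor 5r^2, then factor the remaining trinomial.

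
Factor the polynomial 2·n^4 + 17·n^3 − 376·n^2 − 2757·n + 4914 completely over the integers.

(2·n − 3)·(n + 14)·(n + 9)·(n − 13)

Testing divisors of the constant over divisors of the leading coefficient, n = −9 is a root, giving the factor (n + 9) and quotient 2·n^3 − n^2 − 367·n + 546.
Next, n = −14 is a root, so (n + 14) is a factor; dividing leaves 2·n^2 − 29·n + 39.
The remaining quadratic factors as (2·n − 3)(n − 13).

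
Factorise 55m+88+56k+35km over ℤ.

(5m+8)(7k+11)

Group as (35km+56k) + (55m+88) = 7k(5m+8) + 11(5m+8).
Both groups share the factor (5m+8).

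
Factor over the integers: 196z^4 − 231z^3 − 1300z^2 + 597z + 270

By the rational root theorem, z = 3 is a root, so (z − 3) divides it; the quotient is 196z^3 + 357z^2 − 229z − 90.
Next, z = 5/7 is a root, so (7z − 5) divides it; the quotient is 28z^2 + 71z + 18.
The remaining quadratic factors as (7z + 2)(4z + 9).

(4z + 9)(7z + 2)(7z − 5)(z − 3)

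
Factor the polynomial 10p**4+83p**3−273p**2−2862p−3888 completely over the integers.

By the rational root theorem, p = −8 is a root, giving the factor (p+8) and quotient 10p**3+3p**2−297p−486.
Continuing, p = 6 is a root, giving the factor (p−6) and quotient 10p**2+63p+81.
The remaining quadratic factors as (5p+9)(2p+9).

(2p+9)(5p+9)(p+8)(p−6)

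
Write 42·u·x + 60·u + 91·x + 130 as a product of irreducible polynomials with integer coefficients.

(6·u + 13)·(7·x + 10)

Group as (42·u·x + 60·u) + (91·x + 130) = 6·u·(7·x + 10) + 13·(7·x + 10).
Both groups share the factor (7·x + 10).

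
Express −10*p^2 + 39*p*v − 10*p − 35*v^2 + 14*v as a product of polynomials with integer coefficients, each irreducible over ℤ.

Group: −5*p*(2*p − 5*v + 2) + 7*v*(2*p − 5*v + 2); both groups contain (2*p − 5*v + 2).

−(2*p − 5*v + 2)*(5*p − 7*v)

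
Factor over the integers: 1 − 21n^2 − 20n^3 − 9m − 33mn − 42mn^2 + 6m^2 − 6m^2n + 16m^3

(2m − 4n − 1)(8m + 5n − 1)(m + n + 1)

Group: 2m(8m^2 + 13mn + 7m + 5n^2 + 4n − 1) + (−4n − 1)(8m^2 + 13mn + 7m + 5n^2 + 4n − 1); both groups contain (8m^2 + 13mn + 7m + 5n^2 + 4n − 1), so (2m − 4n − 1) is a factor with cofactor 8m^2 + 13mn + 7m + 5n^2 + 4n − 1.
The cofactor groups again: 8m^2 + 13mn + 7m + 5n^2 + 4n − 1 = 8m(m + n + 1) + (5n − 1)(m + n + 1); both groups contain (m + n + 1), giving (8m + 5n − 1)(m + n + 1).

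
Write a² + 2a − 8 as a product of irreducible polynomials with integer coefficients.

Two integers with product −8 and sum 2 are −2 and 4.

(a + 4)(a − 2)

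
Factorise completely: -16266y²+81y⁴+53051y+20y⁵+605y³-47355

(4y-7)(5y-11)(y-5)(y²+13y+123)

By the rational root theorem, y = 11/5 is a root, so (5y-11) divides it; the quotient is 4y⁴+25y³+176y²-2866y+4305.
Then y = 5 is a root, giving the factor (y-5) and quotient 4y³+45y²+401y-861.
Next, y = 7/4 is a root, so (4y-7) divides it; the quotient is y²+13y+123.
The quadratic y²+13y+123 has discriminant -323 < 0 and is irreducible over ℤ.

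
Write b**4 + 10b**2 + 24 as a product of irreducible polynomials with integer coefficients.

Substitute u = b**2 to get a quadratic in u, then factor.
b**2 + 4 is irreducible over ℤ (sum of squares).
b**2 + 6 is irreducible over ℤ (always positive, so no real roots).

(b**2 + 4)(b**2 + 6)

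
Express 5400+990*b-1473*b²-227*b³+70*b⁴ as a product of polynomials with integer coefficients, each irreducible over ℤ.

Trying the rational-root candidates, b = -5/2 is a root, so (2*b+5) divides it; the quotient is 35*b³-201*b²-234*b+1080.
Continuing, b = 15/7 is a root, so (7*b-15) is a factor; dividing leaves 5*b²-18*b-72.
The remaining quadratic factors as (b-6)(5*b+12).

(2*b+5)*(5*b+12)*(7*b-15)*(b-6)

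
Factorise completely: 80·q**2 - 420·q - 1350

Pull out the common factor 10, then factor the remaining trinomial.

10·(2·q - 15)·(4·q + 9)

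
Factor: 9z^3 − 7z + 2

(3z − 1)(3z − 2)(z + 1)

Trying the rational-root candidates, z = −1 is a root, so (z + 1) divides it; the quotient is 9z^2 − 9z + 2.
The remaining quadratic factors as (3z − 2)(3z − 1).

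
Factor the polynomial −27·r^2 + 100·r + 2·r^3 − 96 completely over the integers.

(2·r − 3)·(r − 4)·(r − 8)

Trying the rational-root candidates, r = 3/2 is a root, giving the factor (2·r − 3) and quotient r^2 − 12·r + 32.
The remaining quadratic factors as (r − 4)(r − 8).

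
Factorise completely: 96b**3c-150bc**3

6bc(4b+5c)(4b-5c)

Every term has a factor of 6bc. Then 16b**2-25c**2 = (4b)² − (5c)².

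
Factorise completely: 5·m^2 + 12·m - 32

(5·m - 8)·(m + 4)

Need a pair with product 5·(-32) = -160 and sum 12: that's -8 and 20.
Split the middle term: 5·m^2 - 8·m + 20·m - 32 = m·(5·m - 8) + 4·(5·m - 8).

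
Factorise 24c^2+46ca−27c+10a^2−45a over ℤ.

Group: 3c(8c+2a−9) + 5a(8c+2a−9); both groups contain (8c+2a−9).

(8c+2a−9)(3c+5a)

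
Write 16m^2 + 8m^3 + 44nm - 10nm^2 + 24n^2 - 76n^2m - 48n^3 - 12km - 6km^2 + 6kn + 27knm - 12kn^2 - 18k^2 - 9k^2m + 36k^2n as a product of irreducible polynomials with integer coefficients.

(4n - m - 2)(3k + 3n + 4m)(3k - 4n - 2m)

Group: 3k(12kn - 3km - 6k - 16n^2 - 4nm + 8n + 2m^2 + 4m) + (3n + 4m)(12kn - 3km - 6k - 16n^2 - 4nm + 8n + 2m^2 + 4m); both groups contain (12kn - 3km - 6k - 16n^2 - 4nm + 8n + 2m^2 + 4m), so (3k + 3n + 4m) is a factor with cofactor 12kn - 3km - 6k - 16n^2 - 4nm + 8n + 2m^2 + 4m.
The cofactor groups again: 12kn - 3km - 6k - 16n^2 - 4nm + 8n + 2m^2 + 4m = 3k(4n - m - 2) + (-4n - 2m)(4n - m - 2); both groups contain (4n - m - 2), giving (3k - 4n - 2m)(4n - m - 2).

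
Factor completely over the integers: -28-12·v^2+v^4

(v^2+2)·(v^2-14)

Substitute u = v^2 to get a quadratic in u, then factor.
v^2+2 is irreducible over ℤ (always positive, so no real roots).
v^2-14 is irreducible over ℤ (14 is not a perfect square).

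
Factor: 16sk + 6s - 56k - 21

(2s - 7)(8k + 3)

Group as (16sk + 6s) + (-56k - 21) = 2s(8k + 3) - 7(8k + 3).
Both groups share the factor (8k + 3).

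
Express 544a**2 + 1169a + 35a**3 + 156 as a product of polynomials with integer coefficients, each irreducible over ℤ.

Testing divisors of the constant over divisors of the leading coefficient, a = −13 is a root, giving the factor (a + 13) and quotient 35a**2 + 89a + 12.
The remaining quadratic factors as (7a + 1)(5a + 12).

(5a + 12)(7a + 1)(a + 13)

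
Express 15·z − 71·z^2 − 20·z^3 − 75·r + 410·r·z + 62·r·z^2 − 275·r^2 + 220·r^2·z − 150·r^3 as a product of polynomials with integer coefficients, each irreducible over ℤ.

Group: 10·r·(−15·r^2 + 28·r·z − 5·r − 5·z^2 + z) + (4·z + 15)·(−15·r^2 + 28·r·z − 5·r − 5·z^2 + z); both groups contain (−15·r^2 + 28·r·z − 5·r − 5·z^2 + z), so (10·r + 4·z + 15) is a factor with cofactor −15·r^2 + 28·r·z − 5·r − 5·z^2 + z.
The cofactor groups again: −15·r^2 + 28·r·z − 5·r − 5·z^2 + z = −5·r·(3·r − 5·z + 1) + z·(3·r − 5·z + 1); both groups contain (3·r − 5·z + 1), giving −(5·r − z)·(3·r − 5·z + 1).

−(10·r + 4·z + 15)·(3·r − 5·z + 1)·(5·r − z)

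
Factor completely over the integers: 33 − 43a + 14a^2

Need a pair with product 14·33 = 462 and sum −43: that's −21 and −22.
Split the middle term: 14a^2 − 21a − 22a + 33 = 7a(2a − 3) − 11(2a − 3).

(2a − 3)(7a − 11)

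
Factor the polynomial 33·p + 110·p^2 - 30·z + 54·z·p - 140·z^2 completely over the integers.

-(10·z - 11·p)·(14·z + 10·p + 3)

Group: -10·z·(14·z + 10·p + 3) + 11·p·(14·z + 10·p + 3); both groups contain (14·z + 10·p + 3).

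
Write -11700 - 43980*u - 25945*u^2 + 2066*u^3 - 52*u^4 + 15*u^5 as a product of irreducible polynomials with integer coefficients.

(3*u + 1)*(5*u + 6)*(u - 10)*(u^2 + 5*u + 195)

Trying the rational-root candidates, u = -1/3 is a root, so (3*u + 1) is a factor; dividing leaves 5*u^4 - 19*u^3 + 695*u^2 - 8880*u - 11700.
Next, u = -6/5 is a root, giving the factor (5*u + 6) and quotient u^3 - 5*u^2 + 145*u - 1950.
Continuing, u = 10 is a root, giving the factor (u - 10) and quotient u^2 + 5*u + 195.
The quadratic u^2 + 5*u + 195 has discriminant -755 < 0 and is irreducible over ℤ.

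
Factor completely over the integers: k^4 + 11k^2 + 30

(k^2 + 5)(k^2 + 6)

Substitute u = k^2 to get a quadratic in u, then factor.
k^2 + 6 is irreducible over ℤ (always positive, so no real roots).
k^2 + 5 is irreducible over ℤ (always positive, so no real roots).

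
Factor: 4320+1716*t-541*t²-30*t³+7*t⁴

Testing divisors of the constant over divisors of the leading coefficient, t = 9 is a root, so (t-9) divides it; the quotient is 7*t³+33*t²-244*t-480.
Then t = 5 is a root, giving the factor (t-5) and quotient 7*t²+68*t+96.
The remaining quadratic factors as (7*t+12)(t+8).

(7*t+12)*(t+8)*(t-5)*(t-9)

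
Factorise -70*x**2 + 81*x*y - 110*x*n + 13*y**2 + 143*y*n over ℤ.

-(10*x - 13*y)*(7*x + y + 11*n)

Group: -7*x*(10*x - 13*y) + (-y - 11*n)*(10*x - 13*y); both groups contain (10*x - 13*y).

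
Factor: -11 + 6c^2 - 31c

(2c - 11)(3c + 1)

Need a pair with product 6·(-11) = -66 and sum -31: that's 2 and -33.
Split the middle term: 6c^2 + 2c - 33c - 11 = 2c(3c + 1) - 11(3c + 1).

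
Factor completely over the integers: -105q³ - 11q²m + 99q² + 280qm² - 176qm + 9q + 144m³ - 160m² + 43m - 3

Group: 7q(-15q² + 7qm + 12q + 36m² - 31m + 3) + (4m - 1)(-15q² + 7qm + 12q + 36m² - 31m + 3); both groups contain (-15q² + 7qm + 12q + 36m² - 31m + 3), so (7q + 4m - 1) is a factor with cofactor -15q² + 7qm + 12q + 36m² - 31m + 3.
The cofactor groups again: -15q² + 7qm + 12q + 36m² - 31m + 3 = -5q(3q + 4m - 3) + (9m - 1)(3q + 4m - 3); both groups contain (3q + 4m - 3), giving -(5q - 9m + 1)(3q + 4m - 3).

-(5q - 9m + 1)(3q + 4m - 3)(7q + 4m - 1)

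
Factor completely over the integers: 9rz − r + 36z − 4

Group as (9rz − r) + (36z − 4) = r(9z − 1) + 4(9z − 1).
Both groups share the factor (9z − 1).

(9z − 1)(r + 4)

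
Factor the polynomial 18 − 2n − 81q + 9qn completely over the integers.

Group as (9qn − 81q) + (−2n + 18) = 9q(n − 9) − 2(n − 9).
Both groups share the factor (n − 9).

(9q − 2)(n − 9)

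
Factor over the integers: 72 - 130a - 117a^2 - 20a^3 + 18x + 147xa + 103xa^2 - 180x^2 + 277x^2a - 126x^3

-(2x - 5a + 2)(7x - a - 4)(9x + 4a + 9)

Group: 7x(-18x^2 + 37xa - 36x + 20a^2 + 37a - 18) + (-a - 4)(-18x^2 + 37xa - 36x + 20a^2 + 37a - 18); both groups contain (-18x^2 + 37xa - 36x + 20a^2 + 37a - 18), so (7x - a - 4) is a factor with cofactor -18x^2 + 37xa - 36x + 20a^2 + 37a - 18.
The cofactor groups again: -18x^2 + 37xa - 36x + 20a^2 + 37a - 18 = -9x(2x - 5a + 2) + (-4a - 9)(2x - 5a + 2); both groups contain (2x - 5a + 2), giving -(9x + 4a + 9)(2x - 5a + 2).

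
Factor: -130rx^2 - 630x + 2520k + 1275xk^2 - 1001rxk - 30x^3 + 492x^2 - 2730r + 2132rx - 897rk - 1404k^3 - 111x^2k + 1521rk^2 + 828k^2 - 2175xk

Group: 13r(-10x^2 - 77xk + 164x + 117k^2 - 69k - 210) + (3x - 12k)(-10x^2 - 77xk + 164x + 117k^2 - 69k - 210); both groups contain (-10x^2 - 77xk + 164x + 117k^2 - 69k - 210), so (13r + 3x - 12k) is a factor with cofactor -10x^2 - 77xk + 164x + 117k^2 - 69k - 210.
The cofactor groups again: -10x^2 - 77xk + 164x + 117k^2 - 69k - 210 = -10x(x + 9k - 15) + (13k + 14)(x + 9k - 15); both groups contain (x + 9k - 15), giving -(10x - 13k - 14)(x + 9k - 15).

-(13r + 3x - 12k)(10x - 13k - 14)(x + 9k - 15)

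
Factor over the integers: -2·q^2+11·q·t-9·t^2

-(2·q-9·t)·(q-t)

Group: -2·q·(q-t) + 9·t·(q-t); both groups contain (q-t).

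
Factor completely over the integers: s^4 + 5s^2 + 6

(s^2 + 2)(s^2 + 3)

Substitute u = s^2 to get a quadratic in u, then factor.
s^2 + 3 is irreducible over ℤ (always positive, so no real roots).
s^2 + 2 is irreducible over ℤ (always positive, so no real roots).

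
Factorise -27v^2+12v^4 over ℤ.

Factor out 3v^2, leaving 4v^2-9, which is a difference of two squares.

3v^2(2v+3)(2v-3)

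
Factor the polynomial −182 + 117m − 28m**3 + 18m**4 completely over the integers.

(9m − 14)(2m**3 + 13)

Group as (18m**4 + 117m) + (−28m**3 − 182) = 9m(2m**3 + 13) − 14(2m**3 + 13).
Both groups share the factor (2m**3 + 13).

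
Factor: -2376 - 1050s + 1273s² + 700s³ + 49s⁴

Trying the rational-root candidates, s = -11/7 is a root, so (7s + 11) is a factor; dividing leaves 7s³ + 89s² + 42s - 216.
Then s = 9/7 is a root, so (7s - 9) divides it; the quotient is s² + 14s + 24.
The remaining quadratic factors as (s + 2)(s + 12).

(7s + 11)(7s - 9)(s + 12)(s + 2)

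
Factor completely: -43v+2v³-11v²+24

(2v-1)(v+3)(v-8)

By the rational root theorem, v = 8 is a root, so (v-8) divides it; the quotient is 2v²+5v-3.
The remaining quadratic factors as (2v-1)(v+3).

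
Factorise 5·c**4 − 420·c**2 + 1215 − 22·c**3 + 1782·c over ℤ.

Trying the rational-root candidates, c = 5 is a root, giving the factor (c − 5) and quotient 5·c**3 + 3·c**2 − 405·c − 243.
Next, c = −9 is a root, so (c + 9) divides it; the quotient is 5·c**2 − 42·c − 27.
The remaining quadratic factors as (c − 9)(5·c + 3).

(5·c + 3)·(c + 9)·(c − 5)·(c − 9)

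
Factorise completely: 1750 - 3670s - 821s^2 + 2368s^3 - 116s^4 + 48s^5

By the rational root theorem, s = 1/2 is a root, so (2s - 1) divides it; the quotient is 24s^4 - 46s^3 + 1161s^2 + 170s - 1750.
Next, s = -5/4 is a root, so (4s + 5) is a factor; dividing leaves 6s^3 - 19s^2 + 314s - 350.
Continuing, s = 7/6 is a root, giving the factor (6s - 7) and quotient s^2 - 2s + 50.
The quadratic s^2 - 2s + 50 has discriminant -196 < 0 and is irreducible over ℤ.

(2s - 1)(4s + 5)(6s - 7)(s^2 - 2s + 50)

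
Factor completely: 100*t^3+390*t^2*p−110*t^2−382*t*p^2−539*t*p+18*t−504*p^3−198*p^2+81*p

(10*t−14*p−9)*(5*t+4*p−1)*(2*t+9*p)

Group: 2*t*(50*t^2−30*t*p−55*t−56*p^2−22*p+9) + 9*p*(50*t^2−30*t*p−55*t−56*p^2−22*p+9); both groups contain (50*t^2−30*t*p−55*t−56*p^2−22*p+9), so (2*t+9*p) is a factor with cofactor 50*t^2−30*t*p−55*t−56*p^2−22*p+9.
The cofactor groups again: 50*t^2−30*t*p−55*t−56*p^2−22*p+9 = 10*t*(5*t+4*p−1) + (−14*p−9)*(5*t+4*p−1); both groups contain (5*t+4*p−1), giving (10*t−14*p−9)*(5*t+4*p−1).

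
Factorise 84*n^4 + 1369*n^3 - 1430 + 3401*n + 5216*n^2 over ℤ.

(3*n + 13)*(4*n + 5)*(7*n - 2)*(n + 11)

Among the possible rational roots, n = -11 is a root, so (n + 11) is a factor; dividing leaves 84*n^3 + 445*n^2 + 321*n - 130.
Next, n = -5/4 is a root, so (4*n + 5) is a factor; dividing leaves 21*n^2 + 85*n - 26.
The remaining quadratic factors as (3*n + 13)(7*n - 2).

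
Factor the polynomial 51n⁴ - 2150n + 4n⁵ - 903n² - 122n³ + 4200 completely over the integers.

(4n - 5)(n + 14)(n - 5)(n² + 5n + 12)

Testing divisors of the constant over divisors of the leading coefficient, n = 5 is a root, so (n - 5) is a factor; dividing leaves 4n⁴ + 71n³ + 233n² + 262n - 840.
Then n = -14 is a root, so (n + 14) divides it; the quotient is 4n³ + 15n² + 23n - 60.
Continuing, n = 5/4 is a root, giving the factor (4n - 5) and quotient n² + 5n + 12.
The quadratic n² + 5n + 12 has discriminant -23 < 0 and is irreducible over ℤ.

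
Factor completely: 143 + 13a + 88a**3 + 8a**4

Group as (8a**4 + 13a) + (88a**3 + 143) = a(8a**3 + 13) + 11(8a**3 + 13).
Both groups share the factor (8a**3 + 13).

(a + 11)(8a**3 + 13)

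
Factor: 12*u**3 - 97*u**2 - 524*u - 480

(3*u + 8)*(4*u + 5)*(u - 12)

Trying the rational-root candidates, u = -8/3 is a root, giving the factor (3*u + 8) and quotient 4*u**2 - 43*u - 60.
The remaining quadratic factors as (u - 12)(4*u + 5).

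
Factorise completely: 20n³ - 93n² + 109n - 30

Among the possible rational roots, n = 2/5 is a root, so (5n - 2) is a factor; dividing leaves 4n² - 17n + 15.
The remaining quadratic factors as (n - 3)(4n - 5).

(4n - 5)(5n - 2)(n - 3)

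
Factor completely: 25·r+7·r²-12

(7·r-3)·(r+4)

Need a pair with product 7·(-12) = -84 and sum 25: that's -3 and 28.
Split the middle term: 7·r²-3·r + 28·r-12 = r·(7·r-3) + 4·(7·r-3).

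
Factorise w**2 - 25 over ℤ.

(w + 5)·(w - 5)

Two integers with product -25 and sum 0 are 5 and -5.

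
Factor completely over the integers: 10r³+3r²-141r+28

Trying the rational-root candidates, r = -4 is a root, so (r+4) divides it; the quotient is 10r²-37r+7.
The remaining quadratic factors as (2r-7)(5r-1).

(2r-7)(5r-1)(r+4)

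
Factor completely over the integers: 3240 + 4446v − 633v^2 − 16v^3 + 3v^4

(3v + 2)(v + 15)(v − 12)(v − 9)

Trying the rational-root candidates, v = −2/3 is a root, giving the factor (3v + 2) and quotient v^3 − 6v^2 − 207v + 1620.
Continuing, v = 12 is a root, giving the factor (v − 12) and quotient v^2 + 6v − 135.
The remaining quadratic factors as (v + 15)(v − 9).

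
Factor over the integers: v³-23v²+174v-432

(v-6)(v-8)(v-9)

Trying the rational-root candidates, v = 9 is a root, so (v-9) is a factor; dividing leaves v²-14v+48.
The remaining quadratic factors as (v-8)(v-6).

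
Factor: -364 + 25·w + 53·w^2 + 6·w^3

(6·w - 13)·(w + 4)·(w + 7)

Trying the rational-root candidates, w = -4 is a root, giving the factor (w + 4) and quotient 6·w^2 + 29·w - 91.
The remaining quadratic factors as (w + 7)(6·w - 13).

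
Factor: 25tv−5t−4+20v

Group as (25tv−5t) + (20v−4) = 5t(5v−1) + 4(5v−1).
Both groups share the factor (5v−1).

(5t+4)(5v−1)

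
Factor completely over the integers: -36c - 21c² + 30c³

Pull out the common factor 3c, then factor the remaining trinomial.

3c(2c - 3)(5c + 4)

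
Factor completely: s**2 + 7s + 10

Two integers with product 10 and sum 7 are 5 and 2.

(s + 2)(s + 5)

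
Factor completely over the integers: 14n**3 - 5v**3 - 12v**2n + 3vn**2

Group: v(-5v**2 - 2vn + 7n**2) + 2n(-5v**2 - 2vn + 7n**2); both groups contain (-5v**2 - 2vn + 7n**2), so (v + 2n) is a factor with cofactor -5v**2 - 2vn + 7n**2.
The cofactor groups again: -5v**2 - 2vn + 7n**2 = -5v(v - n) - 7n(v - n); both groups contain (v - n), giving -(5v + 7n)(v - n).

-(v - n)(v + 2n)(5v + 7n)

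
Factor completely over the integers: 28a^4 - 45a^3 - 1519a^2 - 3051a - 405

Among the possible rational roots, a = -1/7 is a root, so (7a + 1) is a factor; dividing leaves 4a^3 - 7a^2 - 216a - 405.
Continuing, a = -9/4 is a root, giving the factor (4a + 9) and quotient a^2 - 4a - 45.
The remaining quadratic factors as (a + 5)(a - 9).

(4a + 9)(7a + 1)(a + 5)(a - 9)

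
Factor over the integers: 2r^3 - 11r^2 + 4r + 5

(2r + 1)(r - 1)(r - 5)

By the rational root theorem, r = -1/2 is a root, so (2r + 1) is a factor; dividing leaves r^2 - 6r + 5.
The remaining quadratic factors as (r - 5)(r - 1).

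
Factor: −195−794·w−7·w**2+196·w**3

Among the possible rational roots, w = 15/7 is a root, so (7·w−15) is a factor; dividing leaves 28·w**2+59·w+13.
The remaining quadratic factors as (7·w+13)(4·w+1).

(4·w+1)·(7·w+13)·(7·w−15)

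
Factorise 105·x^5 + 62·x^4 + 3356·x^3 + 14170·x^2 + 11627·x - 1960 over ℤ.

By the rational root theorem, x = -7/3 is a root, so (3·x + 7) divides it; the quotient is 35·x^4 - 61·x^3 + 1261·x^2 + 1781·x - 280.
Next, x = 1/7 is a root, so (7·x - 1) is a factor; dividing leaves 5·x^3 - 8·x^2 + 179·x + 280.
Next, x = -7/5 is a root, so (5·x + 7) divides it; the quotient is x^2 - 3·x + 40.
The quadratic x^2 - 3·x + 40 has discriminant -151 < 0 and is irreducible over ℤ.

(3·x + 7)·(5·x + 7)·(7·x - 1)·(x^2 - 3·x + 40)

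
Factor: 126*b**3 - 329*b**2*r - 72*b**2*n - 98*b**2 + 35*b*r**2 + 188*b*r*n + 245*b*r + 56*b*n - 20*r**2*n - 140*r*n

(2*b - 5*r)*(7*b - 4*n)*(9*b - r - 7)

Group: 7*b*(18*b**2 - 47*b*r - 14*b + 5*r**2 + 35*r) - 4*n*(18*b**2 - 47*b*r - 14*b + 5*r**2 + 35*r); both groups contain (18*b**2 - 47*b*r - 14*b + 5*r**2 + 35*r), so (7*b - 4*n) is a factor with cofactor 18*b**2 - 47*b*r - 14*b + 5*r**2 + 35*r.
The cofactor groups again: 18*b**2 - 47*b*r - 14*b + 5*r**2 + 35*r = 9*b*(2*b - 5*r) + (-r - 7)*(2*b - 5*r); both groups contain (2*b - 5*r), giving (9*b - r - 7)*(2*b - 5*r).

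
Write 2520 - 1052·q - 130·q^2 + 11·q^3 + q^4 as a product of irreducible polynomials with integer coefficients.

Among the possible rational roots, q = -9 is a root, giving the factor (q + 9) and quotient q^3 + 2·q^2 - 148·q + 280.
Then q = -14 is a root, so (q + 14) divides it; the quotient is q^2 - 12·q + 20.
The remaining quadratic factors as (q - 10)(q - 2).

(q + 14)·(q + 9)·(q - 10)·(q - 2)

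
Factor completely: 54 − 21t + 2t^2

(2t − 9)(t − 6)

Need a pair with product 2·54 = 108 and sum −21: that's −12 and −9.
Split the middle term: 2t^2 − 12t − 9t + 54 = 2t(t − 6) − 9(t − 6).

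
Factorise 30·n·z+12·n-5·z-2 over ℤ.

(5·z+2)·(6·n-1)

Group as (30·n·z+12·n) + (-5·z-2) = 6·n·(5·z+2) - (5·z+2).
Both groups share the factor (5·z+2).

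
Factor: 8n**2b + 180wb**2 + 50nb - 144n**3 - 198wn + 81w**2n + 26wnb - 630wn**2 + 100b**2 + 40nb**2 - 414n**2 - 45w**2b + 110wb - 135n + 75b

Group: 9w(9wn - 5wb - 72n**2 + 4nb - 27n + 20b**2 + 15b) + (2n + 5)(9wn - 5wb - 72n**2 + 4nb - 27n + 20b**2 + 15b); both groups contain (9wn - 5wb - 72n**2 + 4nb - 27n + 20b**2 + 15b), so (9w + 2n + 5) is a factor with cofactor 9wn - 5wb - 72n**2 + 4nb - 27n + 20b**2 + 15b.
The cofactor groups again: 9wn - 5wb - 72n**2 + 4nb - 27n + 20b**2 + 15b = 9n(w - 8n - 4b - 3) - 5b(w - 8n - 4b - 3); both groups contain (w - 8n - 4b - 3), giving (9n - 5b)(w - 8n - 4b - 3).

(w - 8n - 4b - 3)(9n - 5b)(9w + 2n + 5)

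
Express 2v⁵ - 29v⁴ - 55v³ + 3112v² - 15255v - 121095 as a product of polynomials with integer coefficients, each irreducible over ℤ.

By the rational root theorem, v = 13 is a root, giving the factor (v - 13) and quotient 2v⁴ - 3v³ - 94v² + 1890v + 9315.
Continuing, v = -9/2 is a root, so (2v + 9) divides it; the quotient is v³ - 6v² - 20v + 1035.
Continuing, v = -9 is a root, so (v + 9) divides it; the quotient is v² - 15v + 115.
The quadratic v² - 15v + 115 has discriminant -235 < 0 and is irreducible over ℤ.

(2v + 9)(v + 9)(v - 13)(v² - 15v + 115)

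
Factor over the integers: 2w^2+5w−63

Need a pair with product 2·(−63) = −126 and sum 5: that's −9 and 14.
Split the middle term: 2w^2−9w + 14w−63 = w(2w−9) + 7(2w−9).

(2w−9)(w+7)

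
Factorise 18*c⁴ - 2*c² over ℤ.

2*c²*(3*c + 1)*(3*c - 1)

Factor out 2*c², leaving 9*c² - 1, which is a difference of two squares.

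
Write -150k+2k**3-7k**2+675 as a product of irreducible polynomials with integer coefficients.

(2k-15)(k+9)(k-5)

Trying the rational-root candidates, k = 5 is a root, so (k-5) divides it; the quotient is 2k**2+3k-135.
The remaining quadratic factors as (k+9)(2k-15).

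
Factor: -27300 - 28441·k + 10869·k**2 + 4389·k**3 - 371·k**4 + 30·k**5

(5·k + 4)·(6·k - 13)·(k + 3)·(k**2 - 14·k + 175)

By the rational root theorem, k = 13/6 is a root, so (6·k - 13) is a factor; dividing leaves 5·k**4 - 51·k**3 + 621·k**2 + 3157·k + 2100.
Continuing, k = -4/5 is a root, so (5·k + 4) divides it; the quotient is k**3 - 11·k**2 + 133·k + 525.
Continuing, k = -3 is a root, so (k + 3) divides it; the quotient is k**2 - 14·k + 175.
The quadratic k**2 - 14·k + 175 has discriminant -504 < 0 and is irreducible over ℤ.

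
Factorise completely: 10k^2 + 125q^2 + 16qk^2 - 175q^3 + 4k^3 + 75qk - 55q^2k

-(7q - 2k - 5)(5q + 2k)(5q + k)

Group: 7q(-25q^2 - 15qk - 2k^2) + (-2k - 5)(-25q^2 - 15qk - 2k^2); both groups contain (-25q^2 - 15qk - 2k^2), so (7q - 2k - 5) is a factor with cofactor -25q^2 - 15qk - 2k^2.
The cofactor groups again: -25q^2 - 15qk - 2k^2 = -5q(5q + 2k) - k(5q + 2k); both groups contain (5q + 2k), giving -(5q + k)(5q + 2k).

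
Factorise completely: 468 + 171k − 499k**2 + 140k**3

(4k + 3)(5k − 13)(7k − 12)

Trying the rational-root candidates, k = 12/7 is a root, so (7k − 12) divides it; the quotient is 20k**2 − 37k − 39.
The remaining quadratic factors as (4k + 3)(5k − 13).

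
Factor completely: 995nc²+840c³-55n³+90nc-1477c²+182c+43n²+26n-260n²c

Group: 11n(-5n²-20nc-2n+105c²-14c) + (8c-13)(-5n²-20nc-2n+105c²-14c); both groups contain (-5n²-20nc-2n+105c²-14c), so (11n+8c-13) is a factor with cofactor -5n²-20nc-2n+105c²-14c.
The cofactor groups again: -5n²-20nc-2n+105c²-14c = -n(5n-15c+2) - 7c(5n-15c+2); both groups contain (5n-15c+2), giving -(n+7c)(5n-15c+2).

-(5n-15c+2)(n+7c)(11n+8c-13)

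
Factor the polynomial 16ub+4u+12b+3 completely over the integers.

Group as (16ub+4u) + (12b+3) = 4u(4b+1) + 3(4b+1).
Both groups share the factor (4b+1).

(4b+1)(4u+3)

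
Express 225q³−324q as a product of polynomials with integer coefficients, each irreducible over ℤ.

9q(5q+6)(5q−6)

Pull out the common factor 9q; 25q²−36 is a difference of squares.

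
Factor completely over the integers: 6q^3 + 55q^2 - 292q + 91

(2q - 7)(3q - 1)(q + 13)

By the rational root theorem, q = 1/3 is a root, so (3q - 1) divides it; the quotient is 2q^2 + 19q - 91.
The remaining quadratic factors as (2q - 7)(q + 13).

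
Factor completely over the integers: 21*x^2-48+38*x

(3*x+8)*(7*x-6)

Need a pair with product 21·(-48) = -1008 and sum 38: that's 56 and -18.
Split the middle term: 21*x^2+56*x - 18*x-48 = 7*x*(3*x+8) - 6*(3*x+8).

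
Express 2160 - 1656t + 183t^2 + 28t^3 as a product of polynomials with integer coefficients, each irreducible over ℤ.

Among the possible rational roots, t = 12/7 is a root, so (7t - 12) divides it; the quotient is 4t^2 + 33t - 180.
The remaining quadratic factors as (4t - 15)(t + 12).

(4t - 15)(7t - 12)(t + 12)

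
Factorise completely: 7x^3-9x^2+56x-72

(7x-9)(x^2+8)

Group as (7x^3+56x) + (-9x^2-72) = 7x(x^2+8) - 9(x^2+8).
Both groups share the factor (x^2+8).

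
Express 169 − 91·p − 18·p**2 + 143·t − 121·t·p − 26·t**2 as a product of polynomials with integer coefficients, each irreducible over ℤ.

−(13·t + 2·p + 13)·(2·t + 9·p − 13)

Group: −13·t·(2·t + 9·p − 13) + (−2·p − 13)·(2·t + 9·p − 13); both groups contain (2·t + 9·p − 13).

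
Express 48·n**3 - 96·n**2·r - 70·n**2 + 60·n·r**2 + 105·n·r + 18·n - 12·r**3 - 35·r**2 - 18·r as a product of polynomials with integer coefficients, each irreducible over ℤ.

Group: 6·n·(8·n**2 - 12·n·r - 9·n + 4·r**2 + 9·r) + (-3·r - 2)·(8·n**2 - 12·n·r - 9·n + 4·r**2 + 9·r); both groups contain (8·n**2 - 12·n·r - 9·n + 4·r**2 + 9·r), so (6·n - 3·r - 2) is a factor with cofactor 8·n**2 - 12·n·r - 9·n + 4·r**2 + 9·r.
The cofactor groups again: 8·n**2 - 12·n·r - 9·n + 4·r**2 + 9·r = 8·n·(n - r) + (-4·r - 9)·(n - r); both groups contain (n - r), giving (8·n - 4·r - 9)·(n - r).

(6·n - 3·r - 2)·(8·n - 4·r - 9)·(n - r)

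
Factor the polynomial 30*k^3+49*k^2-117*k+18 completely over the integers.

Among the possible rational roots, k = 6/5 is a root, so (5*k-6) divides it; the quotient is 6*k^2+17*k-3.
The remaining quadratic factors as (6*k-1)(k+3).

(5*k-6)*(6*k-1)*(k+3)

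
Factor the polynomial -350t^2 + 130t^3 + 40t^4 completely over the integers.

10t^2(4t - 7)(t + 5)

Pull out the common factor 10t^2, then factor the remaining trinomial.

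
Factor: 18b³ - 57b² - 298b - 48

(3b + 8)(6b + 1)(b - 6)

By the rational root theorem, b = -1/6 is a root, so (6b + 1) is a factor; dividing leaves 3b² - 10b - 48.
The remaining quadratic factors as (b - 6)(3b + 8).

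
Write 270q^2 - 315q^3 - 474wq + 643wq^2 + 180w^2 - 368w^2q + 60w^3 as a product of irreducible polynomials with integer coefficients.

(6w - 5q)(2w - 7q + 6)(5w - 9q)

Group: 5w(12w^2 - 52wq + 36w + 35q^2 - 30q) - 9q(12w^2 - 52wq + 36w + 35q^2 - 30q); both groups contain (12w^2 - 52wq + 36w + 35q^2 - 30q), so (5w - 9q) is a factor with cofactor 12w^2 - 52wq + 36w + 35q^2 - 30q.
The cofactor groups again: 12w^2 - 52wq + 36w + 35q^2 - 30q = 6w(2w - 7q + 6) - 5q(2w - 7q + 6); both groups contain (2w - 7q + 6), giving (6w - 5q)(2w - 7q + 6).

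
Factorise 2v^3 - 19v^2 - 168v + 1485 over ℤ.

(2v - 15)(v + 9)(v - 11)

Among the possible rational roots, v = 11 is a root, giving the factor (v - 11) and quotient 2v^2 + 3v - 135.
The remaining quadratic factors as (v + 9)(2v - 15).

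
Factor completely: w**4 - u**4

(w)⁴ − (u)⁴ = ((w)² − (u)²)((w)² + (u)²); the first factor splits again, the second (w**2 + u**2) is irreducible.

(w - u)*(w + u)*(w**2 + u**2)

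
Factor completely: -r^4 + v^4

(v - r)(v + r)(v^2 + r^2)

Write as (v^2)² − (r^2)², then factor v^2 - r^2 once more.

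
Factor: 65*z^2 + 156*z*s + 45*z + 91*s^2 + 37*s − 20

Group: 13*z*(5*z + 7*s + 5) + (13*s − 4)*(5*z + 7*s + 5); both groups contain (5*z + 7*s + 5).

(13*z + 13*s − 4)*(5*z + 7*s + 5)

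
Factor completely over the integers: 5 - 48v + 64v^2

(8v - 1)(8v - 5)

Need a pair with product 64·5 = 320 and sum -48: that's -8 and -40.
Split the middle term: 64v^2 - 8v - 40v + 5 = 8v(8v - 1) - 5(8v - 1).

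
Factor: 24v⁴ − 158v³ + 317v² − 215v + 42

Trying the rational-root candidates, v = 1/3 is a root, so (3v − 1) is a factor; dividing leaves 8v³ − 50v² + 89v − 42.
Next, v = 3/4 is a root, so (4v − 3) is a factor; dividing leaves 2v² − 11v + 14.
The remaining quadratic factors as (2v − 7)(v − 2).

(2v − 7)(3v − 1)(4v − 3)(v − 2)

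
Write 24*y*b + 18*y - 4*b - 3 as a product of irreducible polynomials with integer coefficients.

Group as (24*y*b + 18*y) + (-4*b - 3) = 6*y*(4*b + 3) - (4*b + 3).
Both groups share the factor (4*b + 3).

(4*b + 3)*(6*y - 1)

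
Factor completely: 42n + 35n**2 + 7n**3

7n(n + 2)(n + 3)

Pull out the common factor 7n, then factor the remaining trinomial.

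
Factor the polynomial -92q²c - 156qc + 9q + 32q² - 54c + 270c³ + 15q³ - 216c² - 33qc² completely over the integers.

(q - 6c)(5q - 9c + 9)(3q + 5c + 1)

Group: q(15q² - 2qc + 32q - 45c² + 36c + 9) - 6c(15q² - 2qc + 32q - 45c² + 36c + 9); both groups contain (15q² - 2qc + 32q - 45c² + 36c + 9), so (q - 6c) is a factor with cofactor 15q² - 2qc + 32q - 45c² + 36c + 9.
The cofactor groups again: 15q² - 2qc + 32q - 45c² + 36c + 9 = 5q(3q + 5c + 1) + (-9c + 9)(3q + 5c + 1); both groups contain (3q + 5c + 1), giving (5q - 9c + 9)(3q + 5c + 1).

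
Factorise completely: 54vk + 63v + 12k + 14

(6k + 7)(9v + 2)

Group as (54vk + 63v) + (12k + 14) = 9v(6k + 7) + 2(6k + 7).
Both groups share the factor (6k + 7).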